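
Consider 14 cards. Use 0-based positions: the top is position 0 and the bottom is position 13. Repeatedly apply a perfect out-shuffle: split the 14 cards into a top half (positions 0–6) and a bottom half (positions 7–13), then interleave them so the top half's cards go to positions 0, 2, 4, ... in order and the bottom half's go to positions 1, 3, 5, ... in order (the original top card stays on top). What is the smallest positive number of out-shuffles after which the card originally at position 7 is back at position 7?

12

Follow position 7 under repeated out-shuffles:
7 → 1 → 2 → 4 → 8 → 3 → 6 → 12 → 11 → 9 → 5 → 10 → 7
It first returns after 12 out-shuffles.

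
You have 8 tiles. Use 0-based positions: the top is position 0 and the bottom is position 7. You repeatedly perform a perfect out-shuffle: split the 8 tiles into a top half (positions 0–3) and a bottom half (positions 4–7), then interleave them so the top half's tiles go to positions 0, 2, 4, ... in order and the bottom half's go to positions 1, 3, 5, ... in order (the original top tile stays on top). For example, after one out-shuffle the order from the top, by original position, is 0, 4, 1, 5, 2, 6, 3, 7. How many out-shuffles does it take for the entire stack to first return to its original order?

3

The out-shuffle permutes the 8 positions with cycle lengths [1, 1, 3, 3].
Every tile is home exactly when every cycle has completed a whole number of laps, i.e. after lcm(1, 3) = 3 out-shuffles.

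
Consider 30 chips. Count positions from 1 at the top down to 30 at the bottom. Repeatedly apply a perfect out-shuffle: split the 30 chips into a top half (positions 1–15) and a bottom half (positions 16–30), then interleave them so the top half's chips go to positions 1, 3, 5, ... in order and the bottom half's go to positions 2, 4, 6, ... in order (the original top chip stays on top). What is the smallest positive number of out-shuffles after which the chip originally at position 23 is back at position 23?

28

Follow position 23 under repeated out-shuffles:
23 → 16 → 2 → 3 → 5 → 9 → 17 → 4 → ... → 23 (length 28)
It first returns after 28 out-shuffles.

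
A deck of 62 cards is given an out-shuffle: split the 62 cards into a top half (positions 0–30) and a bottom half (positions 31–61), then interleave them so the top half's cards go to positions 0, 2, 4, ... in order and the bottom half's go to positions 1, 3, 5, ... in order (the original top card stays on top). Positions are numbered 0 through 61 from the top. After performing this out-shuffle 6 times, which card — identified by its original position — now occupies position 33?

Work backwards from position 33, undoing one out-shuffle at a time:
33 ← 47 ← 54 ← 27 ← 44 ← 22 ← 11
So the card now at position 33 started at position 11.

11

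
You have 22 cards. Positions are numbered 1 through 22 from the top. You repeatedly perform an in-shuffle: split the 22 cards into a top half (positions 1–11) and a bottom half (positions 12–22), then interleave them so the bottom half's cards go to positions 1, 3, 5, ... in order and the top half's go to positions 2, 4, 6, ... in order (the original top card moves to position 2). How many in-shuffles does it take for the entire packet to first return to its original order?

The in-shuffle permutes the 22 positions with cycle lengths [11, 11].
Every card is home exactly when every cycle has completed a whole number of laps, i.e. after lcm(11) = 11 in-shuffles.

11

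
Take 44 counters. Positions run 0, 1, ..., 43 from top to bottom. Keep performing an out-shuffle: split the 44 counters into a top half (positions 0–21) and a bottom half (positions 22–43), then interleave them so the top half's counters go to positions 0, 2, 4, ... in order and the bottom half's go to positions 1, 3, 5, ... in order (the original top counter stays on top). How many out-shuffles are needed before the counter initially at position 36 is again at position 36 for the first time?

Follow position 36 under repeated out-shuffles:
36 → 29 → 15 → 30 → 17 → 34 → 25 → 7 → 14 → 28 → 13 → 26 → 9 → 18 → 36
It first returns after 14 out-shuffles.

14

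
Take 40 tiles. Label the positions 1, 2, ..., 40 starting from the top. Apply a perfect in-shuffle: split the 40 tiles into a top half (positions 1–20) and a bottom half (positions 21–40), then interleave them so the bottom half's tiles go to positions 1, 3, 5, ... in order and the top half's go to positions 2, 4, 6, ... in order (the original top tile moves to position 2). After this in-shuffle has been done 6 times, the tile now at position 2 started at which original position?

Work backwards from position 2, undoing one in-shuffle at a time:
2 ← 1 ← 21 ← 31 ← 36 ← 18 ← 9
So the tile now at position 2 started at position 9.

9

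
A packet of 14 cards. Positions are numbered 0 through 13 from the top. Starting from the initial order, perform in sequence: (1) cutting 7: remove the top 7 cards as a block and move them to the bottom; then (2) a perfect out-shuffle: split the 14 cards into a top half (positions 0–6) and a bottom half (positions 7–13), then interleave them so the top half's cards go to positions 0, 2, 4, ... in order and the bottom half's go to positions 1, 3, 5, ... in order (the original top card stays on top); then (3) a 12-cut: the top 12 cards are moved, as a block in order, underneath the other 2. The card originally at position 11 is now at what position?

Track the card from position 11 forward through each operation:
  after op 1 (cut 7): 11 → 4
  after op 2 (out-shuffle): 4 → 8
  after op 3 (cut 12): 8 → 10

10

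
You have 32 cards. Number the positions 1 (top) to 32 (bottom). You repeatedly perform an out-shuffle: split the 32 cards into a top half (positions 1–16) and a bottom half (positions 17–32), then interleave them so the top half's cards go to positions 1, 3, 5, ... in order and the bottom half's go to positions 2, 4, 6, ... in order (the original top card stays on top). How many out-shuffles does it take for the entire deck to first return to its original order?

The out-shuffle permutes the 32 positions with cycle lengths [1, 1, 5, 5, 5, 5, 5, 5].
Every card is home exactly when every cycle has completed a whole number of laps, i.e. after lcm(1, 5) = 5 out-shuffles.

5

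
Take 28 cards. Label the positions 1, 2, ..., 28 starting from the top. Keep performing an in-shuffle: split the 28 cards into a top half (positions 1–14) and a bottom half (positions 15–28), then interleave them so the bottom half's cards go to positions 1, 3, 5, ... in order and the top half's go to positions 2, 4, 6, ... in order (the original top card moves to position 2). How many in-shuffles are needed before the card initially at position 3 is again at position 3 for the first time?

28

Follow position 3 under repeated in-shuffles:
3 → 6 → 12 → 24 → 19 → 9 → 18 → 7 → ... → 3 (length 28)
It first returns after 28 in-shuffles.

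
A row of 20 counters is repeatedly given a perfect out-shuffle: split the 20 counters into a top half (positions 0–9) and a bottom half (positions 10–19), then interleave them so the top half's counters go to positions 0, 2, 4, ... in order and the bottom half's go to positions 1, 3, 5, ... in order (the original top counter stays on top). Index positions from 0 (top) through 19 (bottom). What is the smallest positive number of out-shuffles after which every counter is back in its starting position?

18

The out-shuffle permutes the 20 positions with cycle lengths [1, 1, 18].
Every counter is home exactly when every cycle has completed a whole number of laps, i.e. after lcm(1, 18) = 18 out-shuffles.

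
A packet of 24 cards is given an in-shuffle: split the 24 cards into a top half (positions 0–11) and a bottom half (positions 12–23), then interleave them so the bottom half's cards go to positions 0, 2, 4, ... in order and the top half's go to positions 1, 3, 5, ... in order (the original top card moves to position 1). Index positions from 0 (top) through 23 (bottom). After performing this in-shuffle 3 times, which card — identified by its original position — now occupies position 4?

9

Work backwards from position 4, undoing one in-shuffle at a time:
4 ← 14 ← 19 ← 9
So the card now at position 4 started at position 9.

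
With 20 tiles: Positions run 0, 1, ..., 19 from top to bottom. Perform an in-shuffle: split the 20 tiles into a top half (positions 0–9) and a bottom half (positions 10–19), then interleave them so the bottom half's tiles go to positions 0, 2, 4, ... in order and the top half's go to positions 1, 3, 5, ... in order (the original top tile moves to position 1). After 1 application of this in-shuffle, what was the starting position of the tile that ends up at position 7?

3

Work backwards from position 7, undoing one in-shuffle at a time:
7 ← 3
So the tile now at position 7 started at position 3.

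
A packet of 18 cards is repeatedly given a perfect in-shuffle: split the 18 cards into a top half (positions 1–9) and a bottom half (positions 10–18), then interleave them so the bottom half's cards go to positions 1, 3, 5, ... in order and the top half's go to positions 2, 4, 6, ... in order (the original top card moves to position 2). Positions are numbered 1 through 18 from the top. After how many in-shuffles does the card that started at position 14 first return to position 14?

Follow position 14 under repeated in-shuffles:
14 → 9 → 18 → 17 → 15 → 11 → 3 → 6 → 12 → 5 → 10 → 1 → 2 → 4 → 8 → 16 → 13 → 7 → 14
It first returns after 18 in-shuffles.

18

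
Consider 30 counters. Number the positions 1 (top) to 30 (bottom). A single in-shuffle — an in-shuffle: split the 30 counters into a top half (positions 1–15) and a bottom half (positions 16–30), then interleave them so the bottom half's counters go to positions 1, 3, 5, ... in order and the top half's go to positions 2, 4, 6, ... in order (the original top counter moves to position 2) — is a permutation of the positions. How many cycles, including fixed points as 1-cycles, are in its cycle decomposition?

6

Trace each unvisited position around until it returns:
(1 2 4 8 16) (3 6 12 24 17) (5 10 20 9 18) (7 14 28 25 19) (11 22 13 26 21) (15 30 29 27 23)
6 cycles in total.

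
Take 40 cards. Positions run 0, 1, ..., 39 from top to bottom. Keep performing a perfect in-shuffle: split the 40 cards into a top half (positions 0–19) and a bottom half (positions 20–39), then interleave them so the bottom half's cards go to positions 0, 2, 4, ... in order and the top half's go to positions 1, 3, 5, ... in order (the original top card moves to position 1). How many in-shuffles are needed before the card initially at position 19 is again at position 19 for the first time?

20

Follow position 19 under repeated in-shuffles:
19 → 39 → 38 → 36 → 32 → 24 → 8 → 17 → 35 → 30 → 20 → 0 → 1 → 3 → 7 → 15 → 31 → 22 → 4 → 9 → 19
It first returns after 20 in-shuffles.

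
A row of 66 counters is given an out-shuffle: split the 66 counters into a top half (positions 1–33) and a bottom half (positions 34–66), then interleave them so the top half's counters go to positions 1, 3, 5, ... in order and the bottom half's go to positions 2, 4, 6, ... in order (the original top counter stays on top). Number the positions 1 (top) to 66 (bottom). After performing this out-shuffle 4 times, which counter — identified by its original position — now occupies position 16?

6

Work backwards from position 16, undoing one out-shuffle at a time:
16 ← 41 ← 21 ← 11 ← 6
So the counter now at position 16 started at position 6.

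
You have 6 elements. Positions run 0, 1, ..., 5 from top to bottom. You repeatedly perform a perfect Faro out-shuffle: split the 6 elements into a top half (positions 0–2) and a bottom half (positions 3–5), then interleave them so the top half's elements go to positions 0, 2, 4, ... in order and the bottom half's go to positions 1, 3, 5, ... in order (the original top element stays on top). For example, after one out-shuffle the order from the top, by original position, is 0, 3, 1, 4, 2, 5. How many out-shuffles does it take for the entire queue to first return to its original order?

4

The out-shuffle permutes the 6 positions with cycle lengths [1, 1, 4].
Every element is home exactly when every cycle has completed a whole number of laps, i.e. after lcm(1, 4) = 4 out-shuffles.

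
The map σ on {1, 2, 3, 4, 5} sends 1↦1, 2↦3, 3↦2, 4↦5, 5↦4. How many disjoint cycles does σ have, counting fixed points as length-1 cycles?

Cycle decomposition: (1) (2 3) (4 5).
3 cycles.

3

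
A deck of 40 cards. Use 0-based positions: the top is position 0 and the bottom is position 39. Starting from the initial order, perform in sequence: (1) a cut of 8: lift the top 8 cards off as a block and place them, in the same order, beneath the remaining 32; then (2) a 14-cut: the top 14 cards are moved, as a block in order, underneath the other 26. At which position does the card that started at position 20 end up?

Track the card from position 20 forward through each operation:
  after op 1 (cut 8): 20 → 12
  after op 2 (cut 14): 12 → 38

38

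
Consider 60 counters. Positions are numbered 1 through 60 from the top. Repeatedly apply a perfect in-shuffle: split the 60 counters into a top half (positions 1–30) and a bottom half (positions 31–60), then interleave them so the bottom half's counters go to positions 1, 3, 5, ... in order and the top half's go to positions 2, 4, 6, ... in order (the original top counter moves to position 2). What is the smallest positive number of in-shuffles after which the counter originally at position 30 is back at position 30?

Follow position 30 under repeated in-shuffles:
30 → 60 → 59 → 57 → 53 → 45 → 29 → 58 → ... → 30 (length 60)
It first returns after 60 in-shuffles.

60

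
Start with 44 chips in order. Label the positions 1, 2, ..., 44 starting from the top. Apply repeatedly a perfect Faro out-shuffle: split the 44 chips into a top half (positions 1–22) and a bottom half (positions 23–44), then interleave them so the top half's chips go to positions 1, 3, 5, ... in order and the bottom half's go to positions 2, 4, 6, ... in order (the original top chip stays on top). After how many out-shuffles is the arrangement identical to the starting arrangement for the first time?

14

The out-shuffle permutes the 44 positions with cycle lengths [1, 1, 14, 14, 14].
Every chip is home exactly when every cycle has completed a whole number of laps, i.e. after lcm(1, 14) = 14 out-shuffles.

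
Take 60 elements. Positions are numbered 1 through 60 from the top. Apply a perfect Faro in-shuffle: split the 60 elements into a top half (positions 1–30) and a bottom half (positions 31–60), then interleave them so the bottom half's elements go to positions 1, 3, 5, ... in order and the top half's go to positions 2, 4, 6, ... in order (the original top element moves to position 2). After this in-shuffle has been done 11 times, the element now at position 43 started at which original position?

Work backwards from position 43, undoing one in-shuffle at a time:
43 ← 52 ← 26 ← 13 ← 37 ← 49 ← 55 ← 58 ← 29 ← 45 ← 53 ← 57
So the element now at position 43 started at position 57.

57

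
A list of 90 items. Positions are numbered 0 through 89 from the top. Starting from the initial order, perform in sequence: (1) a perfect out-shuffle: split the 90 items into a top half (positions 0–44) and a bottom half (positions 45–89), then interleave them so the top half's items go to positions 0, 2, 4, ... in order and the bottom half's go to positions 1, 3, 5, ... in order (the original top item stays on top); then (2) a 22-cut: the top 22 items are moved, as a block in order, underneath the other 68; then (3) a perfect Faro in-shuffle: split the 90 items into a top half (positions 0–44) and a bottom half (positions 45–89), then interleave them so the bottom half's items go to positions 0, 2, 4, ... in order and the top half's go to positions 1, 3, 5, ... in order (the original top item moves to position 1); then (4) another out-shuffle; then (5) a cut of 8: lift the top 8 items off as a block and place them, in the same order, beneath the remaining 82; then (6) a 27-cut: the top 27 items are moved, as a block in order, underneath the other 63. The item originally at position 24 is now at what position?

72

Track the item from position 24 forward through each operation:
  after op 1 (out-shuffle): 24 → 48
  after op 2 (cut 22): 48 → 26
  after op 3 (in-shuffle): 26 → 53
  after op 4 (out-shuffle): 53 → 17
  after op 5 (cut 8): 17 → 9
  after op 6 (cut 27): 9 → 72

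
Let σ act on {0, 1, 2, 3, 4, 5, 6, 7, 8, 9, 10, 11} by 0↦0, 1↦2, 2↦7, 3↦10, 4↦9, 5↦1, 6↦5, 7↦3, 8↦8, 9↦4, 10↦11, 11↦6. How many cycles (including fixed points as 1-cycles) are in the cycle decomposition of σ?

Cycle decomposition: (0) (1 2 7 3 10 11 6 5) (4 9) (8).
4 cycles.

4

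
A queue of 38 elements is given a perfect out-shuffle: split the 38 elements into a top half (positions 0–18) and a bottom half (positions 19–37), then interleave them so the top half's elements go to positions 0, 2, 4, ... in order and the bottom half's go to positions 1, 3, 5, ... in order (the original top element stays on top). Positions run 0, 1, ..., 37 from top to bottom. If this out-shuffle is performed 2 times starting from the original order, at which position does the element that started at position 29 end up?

5

Track the element's position through each out-shuffle:
29 → 21 → 5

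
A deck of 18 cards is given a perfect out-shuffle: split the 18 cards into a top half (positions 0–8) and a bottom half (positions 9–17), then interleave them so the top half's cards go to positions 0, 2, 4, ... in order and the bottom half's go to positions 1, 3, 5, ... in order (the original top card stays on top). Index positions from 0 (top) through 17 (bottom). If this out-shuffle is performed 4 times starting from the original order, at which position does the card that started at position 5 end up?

12

Track the card's position through each out-shuffle:
5 → 10 → 3 → 6 → 12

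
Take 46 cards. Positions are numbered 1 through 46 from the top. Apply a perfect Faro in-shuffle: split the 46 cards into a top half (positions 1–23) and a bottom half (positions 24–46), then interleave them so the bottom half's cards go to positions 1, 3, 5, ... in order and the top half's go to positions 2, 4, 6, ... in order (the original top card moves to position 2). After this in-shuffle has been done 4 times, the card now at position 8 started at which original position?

24

Work backwards from position 8, undoing one in-shuffle at a time:
8 ← 4 ← 2 ← 1 ← 24
So the card now at position 8 started at position 24.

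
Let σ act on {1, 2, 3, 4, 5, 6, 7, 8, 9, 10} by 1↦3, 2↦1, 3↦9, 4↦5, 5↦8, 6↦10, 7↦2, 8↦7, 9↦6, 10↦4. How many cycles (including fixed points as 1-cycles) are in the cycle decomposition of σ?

Cycle decomposition: (1 3 9 6 10 4 5 8 7 2).
1 cycle.

1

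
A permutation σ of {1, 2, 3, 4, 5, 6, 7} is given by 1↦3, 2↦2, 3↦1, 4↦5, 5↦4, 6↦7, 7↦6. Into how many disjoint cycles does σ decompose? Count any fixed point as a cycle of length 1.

4

Cycle decomposition: (1 3) (2) (4 5) (6 7).
4 cycles.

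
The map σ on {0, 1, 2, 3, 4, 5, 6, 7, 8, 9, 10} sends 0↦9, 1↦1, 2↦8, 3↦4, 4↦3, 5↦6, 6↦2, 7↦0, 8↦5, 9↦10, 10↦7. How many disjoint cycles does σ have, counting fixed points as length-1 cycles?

Cycle decomposition: (0 9 10 7) (1) (2 8 5 6) (3 4).
4 cycles.

4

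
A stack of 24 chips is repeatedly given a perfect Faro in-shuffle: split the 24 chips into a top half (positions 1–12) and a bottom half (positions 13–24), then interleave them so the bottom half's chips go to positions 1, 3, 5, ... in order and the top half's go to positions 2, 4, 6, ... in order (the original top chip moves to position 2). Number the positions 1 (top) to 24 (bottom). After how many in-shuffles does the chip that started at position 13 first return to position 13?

Follow position 13 under repeated in-shuffles:
13 → 1 → 2 → 4 → 8 → 16 → 7 → 14 → 3 → 6 → 12 → 24 → 23 → 21 → 17 → 9 → 18 → 11 → 22 → 19 → 13
It first returns after 20 in-shuffles.

20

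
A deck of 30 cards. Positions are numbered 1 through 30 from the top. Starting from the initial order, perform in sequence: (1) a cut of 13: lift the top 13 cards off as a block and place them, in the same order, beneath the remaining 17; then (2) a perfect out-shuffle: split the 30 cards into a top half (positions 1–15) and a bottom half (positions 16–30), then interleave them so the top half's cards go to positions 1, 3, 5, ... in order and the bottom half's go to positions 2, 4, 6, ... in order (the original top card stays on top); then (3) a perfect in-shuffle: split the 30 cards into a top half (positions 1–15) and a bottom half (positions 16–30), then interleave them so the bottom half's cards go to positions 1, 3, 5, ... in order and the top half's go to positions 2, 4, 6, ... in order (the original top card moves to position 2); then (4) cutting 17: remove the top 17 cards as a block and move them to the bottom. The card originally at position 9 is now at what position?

Track the card from position 9 forward through each operation:
  after op 1 (cut 13): 9 → 26
  after op 2 (out-shuffle): 26 → 22
  after op 3 (in-shuffle): 22 → 13
  after op 4 (cut 17): 13 → 26

26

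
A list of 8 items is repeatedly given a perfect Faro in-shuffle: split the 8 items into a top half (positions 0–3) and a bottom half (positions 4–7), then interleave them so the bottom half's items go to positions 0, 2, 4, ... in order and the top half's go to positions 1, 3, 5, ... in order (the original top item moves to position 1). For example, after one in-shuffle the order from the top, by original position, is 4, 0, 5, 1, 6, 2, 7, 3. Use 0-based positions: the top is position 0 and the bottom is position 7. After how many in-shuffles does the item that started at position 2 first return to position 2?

2

Follow position 2 under repeated in-shuffles:
2 → 5 → 2
It first returns after 2 in-shuffles.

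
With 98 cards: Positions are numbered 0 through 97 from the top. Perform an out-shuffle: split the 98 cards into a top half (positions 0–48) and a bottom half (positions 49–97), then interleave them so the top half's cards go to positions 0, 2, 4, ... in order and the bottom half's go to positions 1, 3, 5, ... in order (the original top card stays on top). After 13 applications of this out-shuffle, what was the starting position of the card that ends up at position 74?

Work backwards from position 74, undoing one out-shuffle at a time:
74 ← 37 ← 67 ← 82 ← 41 ← ... ← 59 (13 steps).
So the card now at position 74 started at position 59.

59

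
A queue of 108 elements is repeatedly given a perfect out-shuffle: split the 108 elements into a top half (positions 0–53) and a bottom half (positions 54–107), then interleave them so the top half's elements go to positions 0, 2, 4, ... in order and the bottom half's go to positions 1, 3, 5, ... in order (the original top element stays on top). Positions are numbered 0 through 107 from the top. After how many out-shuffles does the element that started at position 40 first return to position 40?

Follow position 40 under repeated out-shuffles:
40 → 80 → 53 → 106 → 105 → 103 → 99 → 91 → ... → 40 (length 106)
It first returns after 106 out-shuffles.

106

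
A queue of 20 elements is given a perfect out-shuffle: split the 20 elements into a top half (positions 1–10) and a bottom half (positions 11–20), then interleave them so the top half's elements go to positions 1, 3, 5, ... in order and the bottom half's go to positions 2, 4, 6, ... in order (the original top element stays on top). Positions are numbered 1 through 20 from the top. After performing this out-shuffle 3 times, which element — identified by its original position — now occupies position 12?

19

Work backwards from position 12, undoing one out-shuffle at a time:
12 ← 16 ← 18 ← 19
So the element now at position 12 started at position 19.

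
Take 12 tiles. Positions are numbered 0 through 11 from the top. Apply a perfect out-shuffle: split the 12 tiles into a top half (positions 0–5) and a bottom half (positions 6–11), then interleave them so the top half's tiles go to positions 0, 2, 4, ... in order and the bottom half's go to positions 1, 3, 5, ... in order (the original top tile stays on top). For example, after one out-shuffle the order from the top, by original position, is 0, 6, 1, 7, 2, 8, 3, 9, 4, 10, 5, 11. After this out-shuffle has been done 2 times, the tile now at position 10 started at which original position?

8

Work backwards from position 10, undoing one out-shuffle at a time:
10 ← 5 ← 8
So the tile now at position 10 started at position 8.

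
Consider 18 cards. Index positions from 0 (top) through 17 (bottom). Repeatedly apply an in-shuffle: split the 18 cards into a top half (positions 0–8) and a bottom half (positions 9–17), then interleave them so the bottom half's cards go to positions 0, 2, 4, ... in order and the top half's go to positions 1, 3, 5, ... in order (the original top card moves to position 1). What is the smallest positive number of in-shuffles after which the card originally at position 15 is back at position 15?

Follow position 15 under repeated in-shuffles:
15 → 12 → 6 → 13 → 8 → 17 → 16 → 14 → 10 → 2 → 5 → 11 → 4 → 9 → 0 → 1 → 3 → 7 → 15
It first returns after 18 in-shuffles.

18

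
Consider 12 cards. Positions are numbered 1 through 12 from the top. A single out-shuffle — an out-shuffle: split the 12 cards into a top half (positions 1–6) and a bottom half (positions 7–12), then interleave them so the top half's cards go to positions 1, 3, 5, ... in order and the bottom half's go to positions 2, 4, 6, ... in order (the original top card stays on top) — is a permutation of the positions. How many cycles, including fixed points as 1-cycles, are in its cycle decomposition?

Trace each unvisited position around until it returns:
(1) (2 3 5 9 6 11 10 8 4 7) (12)
3 cycles in total.

3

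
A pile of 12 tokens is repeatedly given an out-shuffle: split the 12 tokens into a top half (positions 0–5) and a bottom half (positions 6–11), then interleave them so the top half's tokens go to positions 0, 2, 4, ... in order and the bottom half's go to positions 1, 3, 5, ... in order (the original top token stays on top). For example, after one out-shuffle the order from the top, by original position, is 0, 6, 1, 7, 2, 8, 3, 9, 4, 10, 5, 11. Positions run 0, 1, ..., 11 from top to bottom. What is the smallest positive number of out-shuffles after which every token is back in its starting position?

10

The out-shuffle permutes the 12 positions with cycle lengths [1, 1, 10].
Every token is home exactly when every cycle has completed a whole number of laps, i.e. after lcm(1, 10) = 10 out-shuffles.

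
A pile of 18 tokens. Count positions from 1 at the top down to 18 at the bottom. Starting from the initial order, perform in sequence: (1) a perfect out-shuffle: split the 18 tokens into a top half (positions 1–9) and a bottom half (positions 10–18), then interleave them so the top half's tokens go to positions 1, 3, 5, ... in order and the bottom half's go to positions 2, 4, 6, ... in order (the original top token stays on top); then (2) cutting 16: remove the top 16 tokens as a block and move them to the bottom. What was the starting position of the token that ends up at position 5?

Undo the operations in reverse order, starting from position 5:
  undo op 2 (cut 16): 5 ← 3
  undo op 1 (out-shuffle, from top half): 3 ← 2
So the token at position 5 came from original position 2.

2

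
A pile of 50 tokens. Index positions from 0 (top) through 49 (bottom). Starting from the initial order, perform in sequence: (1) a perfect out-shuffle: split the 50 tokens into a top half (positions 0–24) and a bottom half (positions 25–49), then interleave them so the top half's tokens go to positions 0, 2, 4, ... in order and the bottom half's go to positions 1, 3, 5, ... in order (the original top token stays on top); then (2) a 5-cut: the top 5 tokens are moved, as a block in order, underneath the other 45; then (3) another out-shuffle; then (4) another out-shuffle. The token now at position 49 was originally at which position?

Undo the operations in reverse order, starting from position 49:
  undo op 4 (out-shuffle, from bottom half): 49 ← 49
  undo op 3 (out-shuffle, from bottom half): 49 ← 49
  undo op 2 (cut 5): 49 ← 4
  undo op 1 (out-shuffle, from top half): 4 ← 2
So the token at position 49 came from original position 2.

2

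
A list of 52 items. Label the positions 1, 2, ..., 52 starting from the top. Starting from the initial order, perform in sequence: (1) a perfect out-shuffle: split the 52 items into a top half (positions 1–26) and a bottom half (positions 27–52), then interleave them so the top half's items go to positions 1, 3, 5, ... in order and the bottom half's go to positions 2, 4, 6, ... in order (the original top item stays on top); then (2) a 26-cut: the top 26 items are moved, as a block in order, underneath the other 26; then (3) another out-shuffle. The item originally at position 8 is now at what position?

Track the item from position 8 forward through each operation:
  after op 1 (out-shuffle): 8 → 15
  after op 2 (cut 26): 15 → 41
  after op 3 (out-shuffle): 41 → 30

30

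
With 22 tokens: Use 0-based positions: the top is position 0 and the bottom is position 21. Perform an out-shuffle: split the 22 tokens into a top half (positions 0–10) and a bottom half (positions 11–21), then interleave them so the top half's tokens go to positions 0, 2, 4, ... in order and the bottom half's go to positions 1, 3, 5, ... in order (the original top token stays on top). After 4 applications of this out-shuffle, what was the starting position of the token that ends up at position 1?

Work backwards from position 1, undoing one out-shuffle at a time:
1 ← 11 ← 16 ← 8 ← 4
So the token now at position 1 started at position 4.

4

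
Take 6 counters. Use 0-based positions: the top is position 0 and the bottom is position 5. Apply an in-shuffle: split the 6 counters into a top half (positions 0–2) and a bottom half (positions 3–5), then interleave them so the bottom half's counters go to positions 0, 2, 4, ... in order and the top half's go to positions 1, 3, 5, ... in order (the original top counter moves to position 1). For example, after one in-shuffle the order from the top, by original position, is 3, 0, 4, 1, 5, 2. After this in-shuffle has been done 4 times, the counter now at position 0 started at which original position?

3

Work backwards from position 0, undoing one in-shuffle at a time:
0 ← 3 ← 1 ← 0 ← 3
So the counter now at position 0 started at position 3.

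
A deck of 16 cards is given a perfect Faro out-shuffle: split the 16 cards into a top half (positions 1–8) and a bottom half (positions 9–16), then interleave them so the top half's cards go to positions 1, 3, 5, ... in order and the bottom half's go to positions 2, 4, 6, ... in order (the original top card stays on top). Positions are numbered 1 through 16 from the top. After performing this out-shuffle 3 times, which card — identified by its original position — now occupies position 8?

15

Work backwards from position 8, undoing one out-shuffle at a time:
8 ← 12 ← 14 ← 15
So the card now at position 8 started at position 15.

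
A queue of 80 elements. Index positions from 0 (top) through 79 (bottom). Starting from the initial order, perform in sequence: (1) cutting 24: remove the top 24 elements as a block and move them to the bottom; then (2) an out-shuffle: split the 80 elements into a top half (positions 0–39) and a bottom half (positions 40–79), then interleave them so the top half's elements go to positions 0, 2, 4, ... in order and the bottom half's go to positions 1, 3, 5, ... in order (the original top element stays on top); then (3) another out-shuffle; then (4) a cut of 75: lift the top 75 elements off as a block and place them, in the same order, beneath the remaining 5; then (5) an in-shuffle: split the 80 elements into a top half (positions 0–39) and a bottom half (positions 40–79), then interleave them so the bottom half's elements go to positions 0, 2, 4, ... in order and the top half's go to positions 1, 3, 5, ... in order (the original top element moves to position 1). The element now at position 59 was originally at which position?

30

Undo the operations in reverse order, starting from position 59:
  undo op 5 (in-shuffle, from top half): 59 ← 29
  undo op 4 (cut 75): 29 ← 24
  undo op 3 (out-shuffle, from top half): 24 ← 12
  undo op 2 (out-shuffle, from top half): 12 ← 6
  undo op 1 (cut 24): 6 ← 30
So the element at position 59 came from original position 30.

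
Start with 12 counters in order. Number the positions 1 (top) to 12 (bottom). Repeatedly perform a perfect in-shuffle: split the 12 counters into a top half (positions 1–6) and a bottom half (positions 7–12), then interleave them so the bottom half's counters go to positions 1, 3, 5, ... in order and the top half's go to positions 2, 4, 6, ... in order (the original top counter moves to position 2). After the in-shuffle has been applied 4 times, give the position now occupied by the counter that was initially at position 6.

Track the counter's position through each in-shuffle:
6 → 12 → 11 → 9 → 5

5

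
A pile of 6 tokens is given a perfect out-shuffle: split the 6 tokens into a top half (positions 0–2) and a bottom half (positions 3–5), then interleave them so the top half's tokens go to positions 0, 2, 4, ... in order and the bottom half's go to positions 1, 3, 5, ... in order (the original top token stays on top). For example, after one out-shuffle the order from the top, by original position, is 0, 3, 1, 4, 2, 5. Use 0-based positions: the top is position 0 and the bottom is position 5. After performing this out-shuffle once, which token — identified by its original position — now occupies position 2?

Work backwards from position 2, undoing one out-shuffle at a time:
2 ← 1
So the token now at position 2 started at position 1.

1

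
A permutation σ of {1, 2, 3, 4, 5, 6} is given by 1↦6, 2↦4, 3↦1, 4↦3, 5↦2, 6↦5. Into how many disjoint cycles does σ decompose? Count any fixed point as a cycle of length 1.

Cycle decomposition: (1 6 5 2 4 3).
1 cycle.

1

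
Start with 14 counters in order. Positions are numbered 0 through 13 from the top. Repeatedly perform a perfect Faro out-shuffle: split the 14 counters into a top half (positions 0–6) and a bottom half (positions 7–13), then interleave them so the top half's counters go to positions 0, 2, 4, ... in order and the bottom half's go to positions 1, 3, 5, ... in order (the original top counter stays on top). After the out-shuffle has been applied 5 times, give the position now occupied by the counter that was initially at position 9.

Track the counter's position through each out-shuffle:
9 → 5 → 10 → 7 → 1 → 2

2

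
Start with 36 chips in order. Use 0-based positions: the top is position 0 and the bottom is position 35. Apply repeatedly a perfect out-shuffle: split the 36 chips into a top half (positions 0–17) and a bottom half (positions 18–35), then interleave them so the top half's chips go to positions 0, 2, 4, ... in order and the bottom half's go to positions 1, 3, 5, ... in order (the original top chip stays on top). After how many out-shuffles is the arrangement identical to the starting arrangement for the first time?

The out-shuffle permutes the 36 positions with cycle lengths [1, 1, 3, 3, 4, 12, 12].
Every chip is home exactly when every cycle has completed a whole number of laps, i.e. after lcm(1, 3, 4, 12) = 12 out-shuffles.

12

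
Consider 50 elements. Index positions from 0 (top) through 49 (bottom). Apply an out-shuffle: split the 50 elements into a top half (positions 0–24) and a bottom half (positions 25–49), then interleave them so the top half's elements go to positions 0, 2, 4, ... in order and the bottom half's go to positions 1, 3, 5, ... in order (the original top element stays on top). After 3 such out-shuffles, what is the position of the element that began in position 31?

Track the element's position through each out-shuffle:
31 → 13 → 26 → 3

3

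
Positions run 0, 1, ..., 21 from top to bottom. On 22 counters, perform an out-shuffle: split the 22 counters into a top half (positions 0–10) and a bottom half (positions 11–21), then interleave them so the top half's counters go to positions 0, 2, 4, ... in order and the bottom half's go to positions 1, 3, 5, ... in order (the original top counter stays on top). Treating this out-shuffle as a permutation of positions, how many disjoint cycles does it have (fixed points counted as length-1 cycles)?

7

Trace each unvisited position around until it returns:
(0) (1 2 4 8 16 11) (3 6 12) (5 10 20 19 17 13) (7 14) (9 18 15) (21)
7 cycles in total.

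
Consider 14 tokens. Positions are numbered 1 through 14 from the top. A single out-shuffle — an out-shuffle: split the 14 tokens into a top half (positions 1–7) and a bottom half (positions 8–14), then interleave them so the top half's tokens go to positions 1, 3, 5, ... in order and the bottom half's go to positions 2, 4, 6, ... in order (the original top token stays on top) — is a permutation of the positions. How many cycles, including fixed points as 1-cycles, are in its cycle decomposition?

Trace each unvisited position around until it returns:
(1) (2 3 5 9 4 7 ... len 12) (14)
3 cycles in total.

3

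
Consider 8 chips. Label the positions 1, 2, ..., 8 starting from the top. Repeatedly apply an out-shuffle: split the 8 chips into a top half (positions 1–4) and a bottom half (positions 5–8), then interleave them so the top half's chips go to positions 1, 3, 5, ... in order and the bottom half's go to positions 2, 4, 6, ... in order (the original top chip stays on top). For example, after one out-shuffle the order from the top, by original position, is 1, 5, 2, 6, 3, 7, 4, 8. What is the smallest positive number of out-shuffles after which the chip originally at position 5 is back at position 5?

3

Follow position 5 under repeated out-shuffles:
5 → 2 → 3 → 5
It first returns after 3 out-shuffles.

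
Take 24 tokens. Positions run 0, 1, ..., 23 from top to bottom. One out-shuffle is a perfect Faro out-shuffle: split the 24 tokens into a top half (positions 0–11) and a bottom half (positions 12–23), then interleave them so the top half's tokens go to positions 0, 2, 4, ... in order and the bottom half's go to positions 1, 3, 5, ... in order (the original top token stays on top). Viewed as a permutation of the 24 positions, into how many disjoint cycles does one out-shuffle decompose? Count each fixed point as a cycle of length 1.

Trace each unvisited position around until it returns:
(0) (1 2 4 8 16 9 ... len 11) (5 10 20 17 11 22 ... len 11) (23)
4 cycles in total.

4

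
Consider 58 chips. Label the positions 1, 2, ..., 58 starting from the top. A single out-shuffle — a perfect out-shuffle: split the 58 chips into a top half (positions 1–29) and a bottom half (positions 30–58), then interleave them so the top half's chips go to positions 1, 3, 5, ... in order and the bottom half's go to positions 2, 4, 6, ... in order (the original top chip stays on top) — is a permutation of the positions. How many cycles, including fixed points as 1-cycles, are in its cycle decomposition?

Trace each unvisited position around until it returns:
(1) (2 3 5 9 17 33 ... len 18) (4 7 13 25 49 40 ... len 18) (6 11 21 41 24 47 ... len 18) (20 39) (58)
6 cycles in total.

6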